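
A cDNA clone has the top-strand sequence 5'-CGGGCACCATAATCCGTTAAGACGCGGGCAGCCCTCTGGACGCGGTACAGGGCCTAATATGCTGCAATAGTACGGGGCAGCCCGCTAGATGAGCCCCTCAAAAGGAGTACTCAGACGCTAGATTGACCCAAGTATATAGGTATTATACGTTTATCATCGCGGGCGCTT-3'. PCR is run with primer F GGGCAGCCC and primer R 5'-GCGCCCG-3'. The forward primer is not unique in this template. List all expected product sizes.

The forward primer GGGCAGCCC matches the top strand at positions 26–34, 75–83.
The reverse primer's reverse complement is CGGGCGC, matching at positions 160–166.
Each forward site pairs with the reverse site to give a product ending at position 166: sizes 141, 92 bp.

141 bp, 92 bp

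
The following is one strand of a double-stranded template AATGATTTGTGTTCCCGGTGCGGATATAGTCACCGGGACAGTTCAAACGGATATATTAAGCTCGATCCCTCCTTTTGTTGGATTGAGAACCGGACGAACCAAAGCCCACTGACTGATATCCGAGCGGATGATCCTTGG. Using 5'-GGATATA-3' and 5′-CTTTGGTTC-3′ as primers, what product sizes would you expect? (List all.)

83 bp, 56 bp

The forward primer GGATATA matches the top strand at positions 22–28, 49–55.
The reverse primer's reverse complement is GAACCAAAG, matching at positions 96–104.
Each forward site pairs with the reverse site to give a product ending at position 104: sizes 83, 56 bp.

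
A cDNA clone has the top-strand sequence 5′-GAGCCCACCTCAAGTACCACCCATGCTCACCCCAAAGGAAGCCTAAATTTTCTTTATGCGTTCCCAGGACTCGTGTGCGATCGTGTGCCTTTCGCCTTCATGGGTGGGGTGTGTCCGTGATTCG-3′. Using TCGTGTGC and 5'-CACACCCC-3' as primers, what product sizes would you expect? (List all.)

43 bp, 33 bp

The forward primer TCGTGTGC matches the top strand at positions 71–78, 81–88.
The reverse primer's reverse complement is GGGGTGTG, matching at positions 106–113.
Each forward site pairs with the reverse site to give a product ending at position 113: sizes 43, 33 bp.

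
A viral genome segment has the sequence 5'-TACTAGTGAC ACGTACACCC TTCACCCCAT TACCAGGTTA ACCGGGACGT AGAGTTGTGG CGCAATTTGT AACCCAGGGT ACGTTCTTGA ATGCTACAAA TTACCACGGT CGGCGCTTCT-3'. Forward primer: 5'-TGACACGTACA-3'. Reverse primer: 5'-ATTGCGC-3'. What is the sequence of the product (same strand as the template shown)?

5'-TGACACGTACACCCTTCACCCCATTACCAGGTTAACCGGGACGTAGAGTTGTGGCGCAAT-3'

Forward primer TGACACGTACA is found on the top strand at positions 7–17.
Taking the reverse complement of ATTGCGC gives GCGCAAT, found at positions 60–66 on the template; the primer anneals here to the top strand with its 3' end pointing upstream.
The product is the template from position 7 through 66 (60 bp).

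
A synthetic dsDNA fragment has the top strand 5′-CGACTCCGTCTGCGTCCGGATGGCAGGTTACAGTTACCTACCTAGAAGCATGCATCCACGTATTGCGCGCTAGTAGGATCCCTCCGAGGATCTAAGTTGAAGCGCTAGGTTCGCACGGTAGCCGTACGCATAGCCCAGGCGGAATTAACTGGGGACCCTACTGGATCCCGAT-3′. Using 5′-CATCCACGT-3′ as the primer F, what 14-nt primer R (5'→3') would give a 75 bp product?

5'-GTACGGCTACCGTG-3'

The forward primer binds at positions 53–61, so a 75 bp product ends at position 53 + 75 − 1 = 127.
The reverse primer anneals to the top strand over positions 114–127, i.e. to CACGGTAGCCGTAC.
Its sequence written 5'→3' is the reverse complement: GTACGGCTACCGTG.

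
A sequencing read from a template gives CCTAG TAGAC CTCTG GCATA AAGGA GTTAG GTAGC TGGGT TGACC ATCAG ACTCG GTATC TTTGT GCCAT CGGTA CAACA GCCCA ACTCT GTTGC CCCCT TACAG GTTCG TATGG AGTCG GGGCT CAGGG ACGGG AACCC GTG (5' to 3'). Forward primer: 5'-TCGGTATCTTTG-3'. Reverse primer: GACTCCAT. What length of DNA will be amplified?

Scanning the template, TCGGTATCTTTG occurs at positions 53–64; this primer anneals to the bottom strand there with its 3' end pointing downstream.
Reverse complement of the reverse primer: ATGGAGTC. This occurs on the top strand at positions 112–119.
Product length = (reverse-primer end) − (forward-primer start) + 1 = 119 − 53 + 1 = 67 bp.

67 bp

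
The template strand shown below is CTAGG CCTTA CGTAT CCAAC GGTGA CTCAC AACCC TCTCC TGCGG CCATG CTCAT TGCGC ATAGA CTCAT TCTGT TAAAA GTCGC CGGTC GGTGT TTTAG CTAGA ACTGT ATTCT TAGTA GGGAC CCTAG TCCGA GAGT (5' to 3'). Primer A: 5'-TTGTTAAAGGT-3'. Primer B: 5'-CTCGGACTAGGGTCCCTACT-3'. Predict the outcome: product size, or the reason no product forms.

No product — primer A has no binding site in the template.

Primer A (TTGTTAAAGGT) does not match the top strand, and its reverse complement ACCTTTAACAA does not match either.
With no annealing site for primer A, no amplification occurs.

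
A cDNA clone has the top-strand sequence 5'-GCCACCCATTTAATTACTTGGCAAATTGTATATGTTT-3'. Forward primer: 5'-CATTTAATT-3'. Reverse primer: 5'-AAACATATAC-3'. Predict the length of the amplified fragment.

31 bp

Forward primer CATTTAATT is found on the top strand at positions 7–15.
The reverse primer's reverse complement is GTATATGTTT, which matches the template at positions 28–37.
Product length = (reverse-primer end) − (forward-primer start) + 1 = 37 − 7 + 1 = 31 bp.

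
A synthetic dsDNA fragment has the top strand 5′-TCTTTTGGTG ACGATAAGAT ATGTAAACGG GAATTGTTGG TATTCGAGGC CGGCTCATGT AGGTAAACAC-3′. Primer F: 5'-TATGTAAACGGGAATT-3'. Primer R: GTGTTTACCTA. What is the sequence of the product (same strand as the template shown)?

Scanning the template, TATGTAAACGGGAATT occurs at positions 20–35; this primer anneals to the bottom strand there with its 3' end pointing downstream.
The reverse primer's reverse complement is TAGGTAAACAC, which matches the template at positions 60–70.
The product is the template from position 20 through 70 (51 bp).

5'-TATGTAAACGGGAATTGTTGGTATTCGAGGCCGGCTCATGTAGGTAAACAC-3'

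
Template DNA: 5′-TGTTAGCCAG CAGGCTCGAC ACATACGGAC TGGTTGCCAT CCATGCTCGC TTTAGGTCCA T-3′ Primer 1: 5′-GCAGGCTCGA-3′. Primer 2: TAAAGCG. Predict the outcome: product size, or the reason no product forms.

Yes — a 45 bp product.

Primer 1 (GCAGGCTCGA) matches the top strand at positions 10–19; it acts as a forward primer.
Primer 2's reverse complement is CGCTTTA, matching the top strand at positions 48–54; it acts as a reverse primer.
The 3' ends face each other across positions 10–54, giving a 45 bp product.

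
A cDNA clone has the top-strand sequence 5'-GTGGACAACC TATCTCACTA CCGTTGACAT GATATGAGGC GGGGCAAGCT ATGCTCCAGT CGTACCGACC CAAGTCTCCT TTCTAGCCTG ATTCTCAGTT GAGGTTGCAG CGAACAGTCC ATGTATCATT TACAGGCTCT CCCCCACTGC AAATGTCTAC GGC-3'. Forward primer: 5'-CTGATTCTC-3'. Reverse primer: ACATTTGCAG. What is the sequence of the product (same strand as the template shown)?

5'-CTGATTCTCAGTTGAGGTTGCAGCGAACAGTCCATGTATCATTTACAGGCTCTCCCCCACTGCAAATGT-3'

Scanning the template, CTGATTCTC occurs at positions 88–96; this primer anneals to the bottom strand there with its 3' end pointing downstream.
Taking the reverse complement of ACATTTGCAG gives CTGCAAATGT, found at positions 147–156 on the template; the primer anneals here to the top strand with its 3' end pointing upstream.
The product is the template from position 88 through 156 (69 bp).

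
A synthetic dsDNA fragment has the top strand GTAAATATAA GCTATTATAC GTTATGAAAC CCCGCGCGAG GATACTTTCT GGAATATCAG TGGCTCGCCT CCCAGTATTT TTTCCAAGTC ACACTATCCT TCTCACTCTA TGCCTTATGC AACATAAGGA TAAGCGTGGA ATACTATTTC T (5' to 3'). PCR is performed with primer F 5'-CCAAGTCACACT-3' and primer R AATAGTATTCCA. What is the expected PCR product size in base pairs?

65 bp

The forward primer matches the template at positions 84–95.
Reverse complement of the reverse primer: TGGAATACTATT. This occurs on the top strand at positions 137–148.
Amplicon spans positions 84–148: 65 bp.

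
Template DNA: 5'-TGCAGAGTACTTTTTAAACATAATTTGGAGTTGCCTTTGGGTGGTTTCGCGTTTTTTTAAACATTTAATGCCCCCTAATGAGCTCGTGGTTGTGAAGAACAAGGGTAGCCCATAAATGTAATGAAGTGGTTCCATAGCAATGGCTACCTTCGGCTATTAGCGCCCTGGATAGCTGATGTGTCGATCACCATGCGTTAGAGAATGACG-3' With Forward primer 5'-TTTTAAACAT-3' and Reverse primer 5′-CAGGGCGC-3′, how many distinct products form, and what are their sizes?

The forward primer TTTTAAACAT matches the top strand at positions 12–21, 55–64.
The reverse primer's reverse complement is GCGCCCTG, matching at positions 160–167.
Each forward site pairs with the reverse site to give a product ending at position 167: sizes 156, 113 bp.

Two products: 156 bp, 113 bp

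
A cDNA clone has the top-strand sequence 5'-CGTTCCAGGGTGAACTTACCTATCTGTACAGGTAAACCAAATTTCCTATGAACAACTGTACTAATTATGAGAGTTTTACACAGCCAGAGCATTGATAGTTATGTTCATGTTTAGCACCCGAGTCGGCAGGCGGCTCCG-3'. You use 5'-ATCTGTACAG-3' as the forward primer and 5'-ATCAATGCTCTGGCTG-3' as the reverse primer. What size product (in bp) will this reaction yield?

Forward primer ATCTGTACAG is found on the top strand at positions 22–31.
The reverse primer's reverse complement is CAGCCAGAGCATTGAT, which matches the template at positions 81–96.
The product runs from position 22 to position 96, so its length is 96 − 22 + 1 = 75 bp.

75 bp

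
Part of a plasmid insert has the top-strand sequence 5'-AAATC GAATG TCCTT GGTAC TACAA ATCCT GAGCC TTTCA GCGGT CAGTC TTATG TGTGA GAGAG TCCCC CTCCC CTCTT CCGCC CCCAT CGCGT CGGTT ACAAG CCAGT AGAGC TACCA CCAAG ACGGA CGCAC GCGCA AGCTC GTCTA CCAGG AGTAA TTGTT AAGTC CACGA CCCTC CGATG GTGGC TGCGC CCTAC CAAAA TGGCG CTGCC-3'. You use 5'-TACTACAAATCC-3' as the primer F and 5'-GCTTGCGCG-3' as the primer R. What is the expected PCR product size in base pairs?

The forward primer matches the template at positions 18–29.
Reverse complement of the reverse primer: CGCGCAAGC. This occurs on the top strand at positions 135–143.
The product runs from position 18 to position 143, so its length is 143 − 18 + 1 = 126 bp.

126 bp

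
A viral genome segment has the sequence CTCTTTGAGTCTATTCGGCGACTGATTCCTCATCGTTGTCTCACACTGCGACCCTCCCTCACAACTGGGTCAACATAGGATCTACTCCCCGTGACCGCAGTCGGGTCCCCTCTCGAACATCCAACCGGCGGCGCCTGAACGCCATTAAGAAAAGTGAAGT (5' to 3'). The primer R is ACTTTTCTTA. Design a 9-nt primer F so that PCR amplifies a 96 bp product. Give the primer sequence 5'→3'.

5'-CACAACTGG-3'

The reverse primer's reverse complement TAAGAAAAGT matches the template at positions 146–155, so the product ends at position 155.
A 96 bp product then starts at position 155 − 96 + 1 = 60.
The forward primer is identical to the top strand there: CACAACTGG.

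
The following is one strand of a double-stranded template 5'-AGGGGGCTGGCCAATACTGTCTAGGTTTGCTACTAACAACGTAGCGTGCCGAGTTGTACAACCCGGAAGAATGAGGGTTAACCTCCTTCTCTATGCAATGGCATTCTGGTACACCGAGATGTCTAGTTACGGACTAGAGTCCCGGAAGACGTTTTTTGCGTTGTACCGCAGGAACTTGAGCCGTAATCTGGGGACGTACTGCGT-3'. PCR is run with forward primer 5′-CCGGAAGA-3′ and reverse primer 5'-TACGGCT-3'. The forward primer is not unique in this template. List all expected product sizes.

The forward primer CCGGAAGA matches the top strand at positions 63–70, 142–149.
The reverse primer's reverse complement is AGCCGTA, matching at positions 179–185.
Each forward site pairs with the reverse site to give a product ending at position 185: sizes 123, 44 bp.

123 bp, 44 bp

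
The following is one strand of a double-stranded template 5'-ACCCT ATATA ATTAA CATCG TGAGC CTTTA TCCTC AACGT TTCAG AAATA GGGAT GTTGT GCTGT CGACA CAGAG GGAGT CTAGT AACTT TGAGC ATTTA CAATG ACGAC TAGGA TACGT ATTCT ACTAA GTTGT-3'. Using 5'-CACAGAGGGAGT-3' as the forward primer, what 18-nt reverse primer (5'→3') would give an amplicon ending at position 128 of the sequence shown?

5'-AGTAGAATACGTATCCTA-3'

The forward primer binds at positions 69–80; the product's 3' end on the top strand is position 128.
The reverse primer anneals to the top strand over positions 111–128, i.e. to TAGGATACGTATTCTACT.
Its sequence written 5'→3' is the reverse complement: AGTAGAATACGTATCCTA.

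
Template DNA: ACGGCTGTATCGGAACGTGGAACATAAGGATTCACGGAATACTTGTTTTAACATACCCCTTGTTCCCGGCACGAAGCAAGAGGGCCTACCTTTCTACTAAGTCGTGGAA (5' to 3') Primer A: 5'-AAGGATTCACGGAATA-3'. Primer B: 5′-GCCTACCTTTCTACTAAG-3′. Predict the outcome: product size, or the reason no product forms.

Primer A (AAGGATTCACGGAATA) matches the top strand at positions 26–41 (3' end points downstream).
Primer B (GCCTACCTTTCTACTAAG) also matches the top strand directly, at positions 84–101 — its reverse complement CTTAGTAGAAAGGTAGGC is not present.
Both primers anneal to the bottom strand with 3' ends pointing the same way, so neither can prime synthesis back toward the other.

No product — both primers anneal to the same strand and extend in the same direction.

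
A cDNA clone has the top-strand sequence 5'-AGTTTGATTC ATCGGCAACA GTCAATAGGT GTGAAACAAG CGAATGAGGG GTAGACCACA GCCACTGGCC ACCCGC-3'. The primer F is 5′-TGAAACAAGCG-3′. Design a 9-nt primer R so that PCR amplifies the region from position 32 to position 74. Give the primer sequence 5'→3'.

The product's 3' end on the top strand is position 74.
The reverse primer anneals to the top strand over positions 66–74, i.e. to TGGCCACCC.
Its sequence written 5'→3' is the reverse complement: GGGTGGCCA.

5'-GGGTGGCCA-3'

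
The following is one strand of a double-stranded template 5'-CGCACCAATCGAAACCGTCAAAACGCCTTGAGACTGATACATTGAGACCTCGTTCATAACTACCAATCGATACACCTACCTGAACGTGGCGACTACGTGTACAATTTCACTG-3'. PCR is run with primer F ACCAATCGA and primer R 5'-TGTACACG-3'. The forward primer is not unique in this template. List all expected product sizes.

100 bp, 42 bp

The forward primer ACCAATCGA matches the top strand at positions 4–12, 62–70.
The reverse primer's reverse complement is CGTGTACA, matching at positions 96–103.
Each forward site pairs with the reverse site to give a product ending at position 103: sizes 100, 42 bp.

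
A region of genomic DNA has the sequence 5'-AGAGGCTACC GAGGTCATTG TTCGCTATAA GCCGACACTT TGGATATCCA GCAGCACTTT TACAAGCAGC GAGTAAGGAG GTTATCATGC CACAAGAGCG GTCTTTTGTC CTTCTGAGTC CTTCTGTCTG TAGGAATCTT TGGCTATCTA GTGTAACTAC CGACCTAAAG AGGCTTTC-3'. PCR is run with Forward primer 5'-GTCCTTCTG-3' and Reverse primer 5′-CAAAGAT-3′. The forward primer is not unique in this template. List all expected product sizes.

The forward primer GTCCTTCTG matches the top strand at positions 108–116, 118–126.
The reverse primer's reverse complement is ATCTTTG, matching at positions 136–142.
Each forward site pairs with the reverse site to give a product ending at position 142: sizes 35, 25 bp.

35 bp, 25 bp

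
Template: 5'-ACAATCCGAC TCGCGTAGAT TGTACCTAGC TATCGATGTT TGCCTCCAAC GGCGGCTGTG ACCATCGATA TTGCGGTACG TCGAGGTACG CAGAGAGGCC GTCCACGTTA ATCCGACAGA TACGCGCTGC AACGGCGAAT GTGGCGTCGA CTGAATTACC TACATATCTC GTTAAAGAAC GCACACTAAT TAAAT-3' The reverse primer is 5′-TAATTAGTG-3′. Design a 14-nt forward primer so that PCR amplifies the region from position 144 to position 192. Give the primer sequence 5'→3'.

The reverse primer's reverse complement CACTAATTA matches the template at positions 184–192; the product starts at position 144.
The forward primer is identical to the top strand over positions 144–157: GCGTCGACTGAATT.

5'-GCGTCGACTGAATT-3'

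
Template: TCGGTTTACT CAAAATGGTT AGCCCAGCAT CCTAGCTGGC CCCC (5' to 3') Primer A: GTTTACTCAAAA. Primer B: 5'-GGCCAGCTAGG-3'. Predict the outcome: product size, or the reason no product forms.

Primer A (GTTTACTCAAAA) matches the top strand at positions 4–15; it acts as a forward primer.
Primer B's reverse complement is CCTAGCTGGCC, matching the top strand at positions 31–41; it acts as a reverse primer.
The 3' ends face each other across positions 4–41, giving a 38 bp product.

Yes — a 38 bp product.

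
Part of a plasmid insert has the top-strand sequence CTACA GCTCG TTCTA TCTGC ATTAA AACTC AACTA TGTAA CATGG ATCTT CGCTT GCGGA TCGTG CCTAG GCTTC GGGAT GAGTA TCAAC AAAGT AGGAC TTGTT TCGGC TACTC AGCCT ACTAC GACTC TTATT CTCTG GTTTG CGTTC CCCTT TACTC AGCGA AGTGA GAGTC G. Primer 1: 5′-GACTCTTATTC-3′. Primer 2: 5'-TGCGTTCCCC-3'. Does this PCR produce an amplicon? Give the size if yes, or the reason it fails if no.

Primer 1 (GACTCTTATTC) matches the top strand at positions 126–136 (3' end points downstream).
Primer 2 (TGCGTTCCCC) also matches the top strand directly, at positions 144–153 — its reverse complement GGGGAACGCA is not present.
Both primers anneal to the bottom strand with 3' ends pointing the same way, so neither can prime synthesis back toward the other.

No product — both primers anneal to the same strand and extend in the same direction.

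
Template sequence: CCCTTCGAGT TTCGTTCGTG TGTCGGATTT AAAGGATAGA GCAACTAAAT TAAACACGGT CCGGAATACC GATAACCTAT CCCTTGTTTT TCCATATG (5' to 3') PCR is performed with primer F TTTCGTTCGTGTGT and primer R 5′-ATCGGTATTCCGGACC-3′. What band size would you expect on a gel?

64 bp

Scanning the template, TTTCGTTCGTGTGT occurs at positions 10–23; this primer anneals to the bottom strand there with its 3' end pointing downstream.
Reverse complement of the reverse primer: GGTCCGGAATACCGAT. This occurs on the top strand at positions 58–73.
Product length = (reverse-primer end) − (forward-primer start) + 1 = 73 − 10 + 1 = 64 bp.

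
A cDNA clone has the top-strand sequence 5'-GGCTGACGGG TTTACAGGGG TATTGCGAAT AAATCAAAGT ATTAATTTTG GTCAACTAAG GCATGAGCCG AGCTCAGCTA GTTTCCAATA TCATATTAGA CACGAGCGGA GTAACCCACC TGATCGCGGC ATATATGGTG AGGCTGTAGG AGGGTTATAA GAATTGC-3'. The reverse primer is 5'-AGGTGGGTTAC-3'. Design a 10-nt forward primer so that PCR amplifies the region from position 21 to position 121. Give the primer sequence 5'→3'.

The reverse primer's reverse complement GTAACCCACCT matches the template at positions 111–121; the product starts at position 21.
The forward primer is identical to the top strand over positions 21–30: TATTGCGAAT.

5'-TATTGCGAAT-3'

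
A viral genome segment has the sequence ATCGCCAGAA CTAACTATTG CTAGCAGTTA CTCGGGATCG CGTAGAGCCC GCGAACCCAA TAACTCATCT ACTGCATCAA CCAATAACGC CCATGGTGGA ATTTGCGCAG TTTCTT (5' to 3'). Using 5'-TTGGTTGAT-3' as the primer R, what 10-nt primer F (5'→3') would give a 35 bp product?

5'-CGCGAACCCA-3'

The reverse primer's reverse complement ATCAACCAA matches the template at positions 76–84, so the product ends at position 84.
A 35 bp product then starts at position 84 − 35 + 1 = 50.
The forward primer is identical to the top strand there: CGCGAACCCA.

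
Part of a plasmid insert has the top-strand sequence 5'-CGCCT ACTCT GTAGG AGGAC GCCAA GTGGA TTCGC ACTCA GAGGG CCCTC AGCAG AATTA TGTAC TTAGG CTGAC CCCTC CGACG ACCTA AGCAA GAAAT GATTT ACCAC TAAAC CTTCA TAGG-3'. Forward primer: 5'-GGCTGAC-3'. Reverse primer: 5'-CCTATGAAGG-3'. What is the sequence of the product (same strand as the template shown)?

Scanning the template, GGCTGAC occurs at positions 69–75; this primer anneals to the bottom strand there with its 3' end pointing downstream.
Taking the reverse complement of CCTATGAAGG gives CCTTCATAGG, found at positions 115–124 on the template; the primer anneals here to the top strand with its 3' end pointing upstream.
The product is the template from position 69 through 124 (56 bp).

5'-GGCTGACCCCTCCGACGACCTAAGCAAGAAATGATTTACCACTAAACCTTCATAGG-3'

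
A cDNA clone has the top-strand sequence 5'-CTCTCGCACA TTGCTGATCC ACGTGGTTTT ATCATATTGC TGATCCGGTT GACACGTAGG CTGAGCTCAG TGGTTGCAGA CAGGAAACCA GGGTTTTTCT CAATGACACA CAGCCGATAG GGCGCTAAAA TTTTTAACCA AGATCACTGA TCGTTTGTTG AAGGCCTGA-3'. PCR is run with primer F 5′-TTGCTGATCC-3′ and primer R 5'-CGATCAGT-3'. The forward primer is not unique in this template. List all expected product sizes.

143 bp, 117 bp

The forward primer TTGCTGATCC matches the top strand at positions 11–20, 37–46.
The reverse primer's reverse complement is ACTGATCG, matching at positions 146–153.
Each forward site pairs with the reverse site to give a product ending at position 153: sizes 143, 117 bp.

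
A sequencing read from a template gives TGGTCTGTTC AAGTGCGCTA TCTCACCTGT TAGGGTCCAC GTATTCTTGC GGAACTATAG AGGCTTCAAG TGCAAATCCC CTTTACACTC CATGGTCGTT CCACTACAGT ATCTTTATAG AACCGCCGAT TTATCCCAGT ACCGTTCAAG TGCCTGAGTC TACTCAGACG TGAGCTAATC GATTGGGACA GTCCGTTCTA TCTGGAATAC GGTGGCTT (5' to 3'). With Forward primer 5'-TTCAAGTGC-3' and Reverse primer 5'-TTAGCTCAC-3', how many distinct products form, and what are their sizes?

Three products: 171 bp, 114 bp, 34 bp

The forward primer TTCAAGTGC matches the top strand at positions 8–16, 65–73, 145–153.
The reverse primer's reverse complement is GTGAGCTAA, matching at positions 170–178.
Each forward site pairs with the reverse site to give a product ending at position 178: sizes 171, 114, 34 bp.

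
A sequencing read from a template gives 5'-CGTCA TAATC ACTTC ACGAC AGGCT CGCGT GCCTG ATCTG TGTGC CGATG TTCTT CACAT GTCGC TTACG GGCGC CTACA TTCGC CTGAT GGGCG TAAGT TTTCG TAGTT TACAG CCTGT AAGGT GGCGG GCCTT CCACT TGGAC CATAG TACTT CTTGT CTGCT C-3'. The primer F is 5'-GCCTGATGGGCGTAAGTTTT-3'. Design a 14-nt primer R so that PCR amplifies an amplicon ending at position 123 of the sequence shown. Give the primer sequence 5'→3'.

5'-CTTACAGGCTGTAA-3'

The forward primer binds at positions 84–103; the product's 3' end on the top strand is position 123.
The reverse primer anneals to the top strand over positions 110–123, i.e. to TTACAGCCTGTAAG.
Its sequence written 5'→3' is the reverse complement: CTTACAGGCTGTAA.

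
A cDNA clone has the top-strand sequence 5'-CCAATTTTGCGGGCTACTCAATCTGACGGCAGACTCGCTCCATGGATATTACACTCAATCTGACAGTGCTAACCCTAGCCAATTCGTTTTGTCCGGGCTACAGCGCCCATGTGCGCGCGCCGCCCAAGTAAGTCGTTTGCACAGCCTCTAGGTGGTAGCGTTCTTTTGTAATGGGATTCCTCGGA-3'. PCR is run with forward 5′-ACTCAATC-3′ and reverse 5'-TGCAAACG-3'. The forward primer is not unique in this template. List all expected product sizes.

126 bp, 89 bp

The forward primer ACTCAATC matches the top strand at positions 16–23, 53–60.
The reverse primer's reverse complement is CGTTTGCA, matching at positions 134–141.
Each forward site pairs with the reverse site to give a product ending at position 141: sizes 126, 89 bp.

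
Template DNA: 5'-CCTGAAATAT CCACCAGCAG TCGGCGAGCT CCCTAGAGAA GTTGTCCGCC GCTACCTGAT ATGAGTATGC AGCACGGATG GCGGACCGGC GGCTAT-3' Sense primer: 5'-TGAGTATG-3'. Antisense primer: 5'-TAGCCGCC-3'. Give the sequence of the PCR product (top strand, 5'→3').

The forward primer matches the template at positions 62–69.
Reverse complement of the reverse primer: GGCGGCTA. This occurs on the top strand at positions 88–95.
The product is the template from position 62 through 95 (34 bp).

5'-TGAGTATGCAGCACGGATGGCGGACCGGCGGCTA-3'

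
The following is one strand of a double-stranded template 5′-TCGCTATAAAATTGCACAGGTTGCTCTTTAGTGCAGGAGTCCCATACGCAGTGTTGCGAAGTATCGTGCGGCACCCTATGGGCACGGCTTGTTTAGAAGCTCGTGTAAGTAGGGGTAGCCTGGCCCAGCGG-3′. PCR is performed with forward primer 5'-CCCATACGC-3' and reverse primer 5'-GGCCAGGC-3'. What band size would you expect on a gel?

The forward primer matches the template at positions 41–49.
Reverse complement of the reverse primer: GCCTGGCC. This occurs on the top strand at positions 118–125.
Product length = (reverse-primer end) − (forward-primer start) + 1 = 125 − 41 + 1 = 85 bp.

85 bp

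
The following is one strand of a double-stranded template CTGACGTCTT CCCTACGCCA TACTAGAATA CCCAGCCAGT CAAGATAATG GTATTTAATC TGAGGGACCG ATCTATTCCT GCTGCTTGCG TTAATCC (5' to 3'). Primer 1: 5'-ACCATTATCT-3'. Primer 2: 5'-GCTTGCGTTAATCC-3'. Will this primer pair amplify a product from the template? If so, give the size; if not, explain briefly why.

Primer 1 (ACCATTATCT) has reverse complement AGATAATGGT, which matches the top strand at positions 43–52; primer 1 anneals to the top strand there with its 3' end pointing upstream toward position 43.
Primer 2 (GCTTGCGTTAATCC) matches the top strand directly at positions 84–97; it anneals to the bottom strand with its 3' end pointing downstream toward position 97.
The 3' ends diverge (primer 1 extends toward position 1, primer 2 toward position 97), so the primers never converge on a shared product.

No product — the primers' 3' ends point away from each other.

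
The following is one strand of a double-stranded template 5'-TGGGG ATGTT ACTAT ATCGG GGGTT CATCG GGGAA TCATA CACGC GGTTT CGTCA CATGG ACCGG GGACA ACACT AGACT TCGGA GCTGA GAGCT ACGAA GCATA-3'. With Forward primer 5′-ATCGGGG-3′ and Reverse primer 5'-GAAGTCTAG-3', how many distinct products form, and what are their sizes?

Two products: 67 bp, 56 bp

The forward primer ATCGGGG matches the top strand at positions 16–22, 27–33.
The reverse primer's reverse complement is CTAGACTTC, matching at positions 74–82.
Each forward site pairs with the reverse site to give a product ending at position 82: sizes 67, 56 bp.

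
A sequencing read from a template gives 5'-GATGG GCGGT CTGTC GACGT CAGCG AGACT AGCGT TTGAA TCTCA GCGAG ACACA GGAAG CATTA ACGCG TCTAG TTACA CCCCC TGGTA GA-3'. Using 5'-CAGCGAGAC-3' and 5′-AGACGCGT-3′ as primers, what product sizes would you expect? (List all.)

The forward primer CAGCGAGAC matches the top strand at positions 21–29, 44–52.
The reverse primer's reverse complement is ACGCGTCT, matching at positions 66–73.
Each forward site pairs with the reverse site to give a product ending at position 73: sizes 53, 30 bp.

53 bp, 30 bp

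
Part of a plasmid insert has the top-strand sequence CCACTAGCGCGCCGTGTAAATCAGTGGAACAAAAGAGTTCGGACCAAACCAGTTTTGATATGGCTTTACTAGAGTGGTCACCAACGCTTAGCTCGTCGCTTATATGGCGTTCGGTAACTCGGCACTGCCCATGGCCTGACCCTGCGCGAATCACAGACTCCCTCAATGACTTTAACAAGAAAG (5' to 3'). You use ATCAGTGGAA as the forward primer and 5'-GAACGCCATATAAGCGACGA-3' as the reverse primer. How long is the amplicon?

93 bp

Forward primer ATCAGTGGAA is found on the top strand at positions 20–29.
Reverse complement of the reverse primer: TCGTCGCTTATATGGCGTTC. This occurs on the top strand at positions 93–112.
Amplicon spans positions 20–112: 93 bp.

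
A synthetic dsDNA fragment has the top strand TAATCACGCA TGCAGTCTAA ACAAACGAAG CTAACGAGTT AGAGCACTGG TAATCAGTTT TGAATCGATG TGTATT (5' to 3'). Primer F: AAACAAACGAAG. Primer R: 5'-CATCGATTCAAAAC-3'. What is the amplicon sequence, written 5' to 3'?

5'-AAACAAACGAAGCTAACGAGTTAGAGCACTGGTAATCAGTTTTGAATCGATG-3'

Forward primer AAACAAACGAAG is found on the top strand at positions 19–30.
Reverse complement of the reverse primer: GTTTTGAATCGATG. This occurs on the top strand at positions 57–70.
The product is the template from position 19 through 70 (52 bp).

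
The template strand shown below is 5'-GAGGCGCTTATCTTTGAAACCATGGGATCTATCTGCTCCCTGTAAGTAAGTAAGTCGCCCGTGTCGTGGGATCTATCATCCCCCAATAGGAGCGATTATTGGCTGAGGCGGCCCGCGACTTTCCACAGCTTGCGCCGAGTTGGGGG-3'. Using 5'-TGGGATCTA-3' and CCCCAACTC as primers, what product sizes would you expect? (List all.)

123 bp, 79 bp

The forward primer TGGGATCTA matches the top strand at positions 23–31, 67–75.
The reverse primer's reverse complement is GAGTTGGGG, matching at positions 137–145.
Each forward site pairs with the reverse site to give a product ending at position 145: sizes 123, 79 bp.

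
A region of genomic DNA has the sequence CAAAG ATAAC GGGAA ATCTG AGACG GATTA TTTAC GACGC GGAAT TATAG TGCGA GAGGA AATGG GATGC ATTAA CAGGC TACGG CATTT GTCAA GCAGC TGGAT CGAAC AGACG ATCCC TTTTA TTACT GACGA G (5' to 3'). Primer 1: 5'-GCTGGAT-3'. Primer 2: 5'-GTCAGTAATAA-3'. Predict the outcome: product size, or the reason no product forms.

Yes — a 35 bp product.

Primer 1 (GCTGGAT) matches the top strand at positions 99–105; it acts as a forward primer.
Primer 2's reverse complement is TTATTACTGAC, matching the top strand at positions 123–133; it acts as a reverse primer.
The 3' ends face each other across positions 99–133, giving a 35 bp product.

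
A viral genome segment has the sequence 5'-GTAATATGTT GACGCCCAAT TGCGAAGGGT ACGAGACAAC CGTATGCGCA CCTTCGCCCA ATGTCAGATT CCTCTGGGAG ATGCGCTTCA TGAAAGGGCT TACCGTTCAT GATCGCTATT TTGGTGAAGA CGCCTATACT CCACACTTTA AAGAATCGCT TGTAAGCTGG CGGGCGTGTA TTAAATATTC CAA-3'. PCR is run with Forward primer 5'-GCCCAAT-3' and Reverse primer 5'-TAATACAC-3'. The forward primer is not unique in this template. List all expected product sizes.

The forward primer GCCCAAT matches the top strand at positions 14–20, 56–62.
The reverse primer's reverse complement is GTGTATTA, matching at positions 176–183.
Each forward site pairs with the reverse site to give a product ending at position 183: sizes 170, 128 bp.

170 bp, 128 bp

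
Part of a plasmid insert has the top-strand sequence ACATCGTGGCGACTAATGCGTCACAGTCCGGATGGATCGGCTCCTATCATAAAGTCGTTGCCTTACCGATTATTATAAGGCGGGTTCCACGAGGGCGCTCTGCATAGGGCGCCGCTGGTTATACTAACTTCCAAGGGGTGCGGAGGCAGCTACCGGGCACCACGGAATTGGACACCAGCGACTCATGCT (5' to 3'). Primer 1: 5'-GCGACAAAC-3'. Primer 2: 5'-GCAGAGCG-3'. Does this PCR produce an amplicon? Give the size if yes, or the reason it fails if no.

No product — primer 1 has no binding site in the template.

Primer 1 (GCGACAAAC) does not match the top strand, and its reverse complement GTTTGTCGC does not match either.
With no annealing site for primer 1, no amplification occurs.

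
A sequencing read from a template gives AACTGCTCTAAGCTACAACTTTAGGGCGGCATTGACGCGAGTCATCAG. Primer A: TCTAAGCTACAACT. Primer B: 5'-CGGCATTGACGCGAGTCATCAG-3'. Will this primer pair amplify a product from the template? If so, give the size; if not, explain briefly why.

Primer A (TCTAAGCTACAACT) matches the top strand at positions 7–20 (3' end points downstream).
Primer B (CGGCATTGACGCGAGTCATCAG) also matches the top strand directly, at positions 27–48 — its reverse complement CTGATGACTCGCGTCAATGCCG is not present.
Both primers anneal to the bottom strand with 3' ends pointing the same way, so neither can prime synthesis back toward the other.

No product — both primers anneal to the same strand and extend in the same direction.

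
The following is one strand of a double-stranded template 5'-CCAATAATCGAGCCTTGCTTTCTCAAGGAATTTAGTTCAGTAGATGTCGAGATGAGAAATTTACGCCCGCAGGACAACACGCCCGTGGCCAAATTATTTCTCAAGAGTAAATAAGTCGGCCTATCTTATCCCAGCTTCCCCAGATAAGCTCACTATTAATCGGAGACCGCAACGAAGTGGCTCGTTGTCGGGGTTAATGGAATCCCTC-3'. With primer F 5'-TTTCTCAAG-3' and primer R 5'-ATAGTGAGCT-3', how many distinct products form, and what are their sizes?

Two products: 138 bp, 60 bp

The forward primer TTTCTCAAG matches the top strand at positions 19–27, 97–105.
The reverse primer's reverse complement is AGCTCACTAT, matching at positions 147–156.
Each forward site pairs with the reverse site to give a product ending at position 156: sizes 138, 60 bp.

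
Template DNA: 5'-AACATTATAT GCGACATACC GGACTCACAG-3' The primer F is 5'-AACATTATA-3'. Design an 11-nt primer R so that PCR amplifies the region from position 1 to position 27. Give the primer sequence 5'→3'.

5'-TGAGTCCGGTA-3'

The product's 3' end on the top strand is position 27.
The reverse primer anneals to the top strand over positions 17–27, i.e. to TACCGGACTCA.
Its sequence written 5'→3' is the reverse complement: TGAGTCCGGTA.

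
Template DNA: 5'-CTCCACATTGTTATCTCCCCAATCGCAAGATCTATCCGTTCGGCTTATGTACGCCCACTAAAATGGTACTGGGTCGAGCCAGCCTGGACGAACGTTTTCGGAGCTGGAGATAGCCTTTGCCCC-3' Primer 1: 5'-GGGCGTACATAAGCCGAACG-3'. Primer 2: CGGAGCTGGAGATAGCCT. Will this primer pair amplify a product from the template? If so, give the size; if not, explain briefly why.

No product — the primers' 3' ends point away from each other.

Primer 1 (GGGCGTACATAAGCCGAACG) has reverse complement CGTTCGGCTTATGTACGCCC, which matches the top strand at positions 37–56; primer 1 anneals to the top strand there with its 3' end pointing upstream toward position 37.
Primer 2 (CGGAGCTGGAGATAGCCT) matches the top strand directly at positions 99–116; it anneals to the bottom strand with its 3' end pointing downstream toward position 116.
The 3' ends diverge (primer 1 extends toward position 1, primer 2 toward position 123), so the primers never converge on a shared product.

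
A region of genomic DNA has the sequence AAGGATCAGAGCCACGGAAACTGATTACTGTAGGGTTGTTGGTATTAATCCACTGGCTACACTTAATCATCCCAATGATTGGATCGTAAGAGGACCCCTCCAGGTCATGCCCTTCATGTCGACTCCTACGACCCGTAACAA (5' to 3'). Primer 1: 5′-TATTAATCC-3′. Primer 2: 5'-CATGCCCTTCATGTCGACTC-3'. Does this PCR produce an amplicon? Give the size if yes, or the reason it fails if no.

Primer 1 (TATTAATCC) matches the top strand at positions 43–51 (3' end points downstream).
Primer 2 (CATGCCCTTCATGTCGACTC) also matches the top strand directly, at positions 106–125 — its reverse complement GAGTCGACATGAAGGGCATG is not present.
Both primers anneal to the bottom strand with 3' ends pointing the same way, so neither can prime synthesis back toward the other.

No product — both primers anneal to the same strand and extend in the same direction.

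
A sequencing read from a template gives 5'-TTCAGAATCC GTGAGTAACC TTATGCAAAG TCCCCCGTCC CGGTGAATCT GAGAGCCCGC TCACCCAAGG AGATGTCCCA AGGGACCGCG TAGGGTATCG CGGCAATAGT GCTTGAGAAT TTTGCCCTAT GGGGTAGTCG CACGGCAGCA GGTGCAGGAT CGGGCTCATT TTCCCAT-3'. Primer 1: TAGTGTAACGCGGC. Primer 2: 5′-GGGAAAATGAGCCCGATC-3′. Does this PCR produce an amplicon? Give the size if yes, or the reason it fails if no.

Primer 1 (TAGTGTAACGCGGC) does not match the top strand, and its reverse complement GCCGCGTTACACTA does not match either.
With no annealing site for primer 1, no amplification occurs.

No product — primer 1 has no binding site in the template.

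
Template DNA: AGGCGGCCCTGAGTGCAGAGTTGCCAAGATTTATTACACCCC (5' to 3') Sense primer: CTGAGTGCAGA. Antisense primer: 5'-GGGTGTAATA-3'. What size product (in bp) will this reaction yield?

33 bp

Scanning the template, CTGAGTGCAGA occurs at positions 9–19; this primer anneals to the bottom strand there with its 3' end pointing downstream.
Taking the reverse complement of GGGTGTAATA gives TATTACACCC, found at positions 32–41 on the template; the primer anneals here to the top strand with its 3' end pointing upstream.
Product length = (reverse-primer end) − (forward-primer start) + 1 = 41 − 9 + 1 = 33 bp.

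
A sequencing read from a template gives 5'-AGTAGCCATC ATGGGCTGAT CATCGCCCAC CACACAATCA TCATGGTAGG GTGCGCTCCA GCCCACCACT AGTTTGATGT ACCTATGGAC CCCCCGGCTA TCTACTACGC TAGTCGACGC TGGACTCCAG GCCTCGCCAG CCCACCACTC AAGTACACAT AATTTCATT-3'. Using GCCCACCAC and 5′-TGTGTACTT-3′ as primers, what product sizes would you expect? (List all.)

135 bp, 99 bp, 20 bp

The forward primer GCCCACCAC matches the top strand at positions 25–33, 61–69, 140–148.
The reverse primer's reverse complement is AAGTACACA, matching at positions 151–159.
Each forward site pairs with the reverse site to give a product ending at position 159: sizes 135, 99, 20 bp.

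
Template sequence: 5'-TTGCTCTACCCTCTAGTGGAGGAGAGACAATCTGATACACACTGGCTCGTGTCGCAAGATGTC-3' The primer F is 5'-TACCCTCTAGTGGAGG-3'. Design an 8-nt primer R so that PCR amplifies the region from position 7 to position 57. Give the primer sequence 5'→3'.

5'-TTGCGACA-3'

The product's 3' end on the top strand is position 57.
The reverse primer anneals to the top strand over positions 50–57, i.e. to TGTCGCAA.
Its sequence written 5'→3' is the reverse complement: TTGCGACA.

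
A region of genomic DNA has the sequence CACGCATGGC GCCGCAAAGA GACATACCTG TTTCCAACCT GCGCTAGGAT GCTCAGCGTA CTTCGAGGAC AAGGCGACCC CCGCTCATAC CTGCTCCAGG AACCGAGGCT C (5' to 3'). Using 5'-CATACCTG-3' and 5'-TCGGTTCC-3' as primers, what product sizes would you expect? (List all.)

The forward primer CATACCTG matches the top strand at positions 23–30, 86–93.
The reverse primer's reverse complement is GGAACCGA, matching at positions 99–106.
Each forward site pairs with the reverse site to give a product ending at position 106: sizes 84, 21 bp.

84 bp, 21 bp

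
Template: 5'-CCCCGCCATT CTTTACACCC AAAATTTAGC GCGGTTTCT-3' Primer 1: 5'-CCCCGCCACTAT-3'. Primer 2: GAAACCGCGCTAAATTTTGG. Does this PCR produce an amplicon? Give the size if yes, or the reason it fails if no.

No product — primer 1 has no binding site in the template.

Primer 1 (CCCCGCCACTAT) does not match the top strand, and its reverse complement ATAGTGGCGGGG does not match either.
With no annealing site for primer 1, no amplification occurs.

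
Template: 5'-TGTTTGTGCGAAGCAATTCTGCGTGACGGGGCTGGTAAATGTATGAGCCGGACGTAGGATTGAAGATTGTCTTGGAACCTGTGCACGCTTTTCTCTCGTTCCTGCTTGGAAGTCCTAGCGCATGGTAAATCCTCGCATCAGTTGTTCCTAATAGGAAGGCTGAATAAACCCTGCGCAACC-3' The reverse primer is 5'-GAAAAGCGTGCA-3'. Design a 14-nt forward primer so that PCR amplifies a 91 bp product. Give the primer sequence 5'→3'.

The reverse primer's reverse complement TGCACGCTTTTC matches the template at positions 82–93, so the product ends at position 93.
A 91 bp product then starts at position 93 − 91 + 1 = 3.
The forward primer is identical to the top strand there: TTTGTGCGAAGCAA.

5'-TTTGTGCGAAGCAA-3'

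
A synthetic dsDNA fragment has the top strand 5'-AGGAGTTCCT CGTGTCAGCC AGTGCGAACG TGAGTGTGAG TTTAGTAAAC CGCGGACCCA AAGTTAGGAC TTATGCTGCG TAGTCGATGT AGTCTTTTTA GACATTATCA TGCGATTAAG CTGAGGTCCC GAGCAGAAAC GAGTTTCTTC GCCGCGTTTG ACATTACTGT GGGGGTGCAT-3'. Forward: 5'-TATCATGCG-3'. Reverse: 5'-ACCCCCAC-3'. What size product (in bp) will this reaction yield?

Forward primer TATCATGCG is found on the top strand at positions 106–114.
Taking the reverse complement of ACCCCCAC gives GTGGGGGT, found at positions 169–176 on the template; the primer anneals here to the top strand with its 3' end pointing upstream.
Amplicon spans positions 106–176: 71 bp.

71 bp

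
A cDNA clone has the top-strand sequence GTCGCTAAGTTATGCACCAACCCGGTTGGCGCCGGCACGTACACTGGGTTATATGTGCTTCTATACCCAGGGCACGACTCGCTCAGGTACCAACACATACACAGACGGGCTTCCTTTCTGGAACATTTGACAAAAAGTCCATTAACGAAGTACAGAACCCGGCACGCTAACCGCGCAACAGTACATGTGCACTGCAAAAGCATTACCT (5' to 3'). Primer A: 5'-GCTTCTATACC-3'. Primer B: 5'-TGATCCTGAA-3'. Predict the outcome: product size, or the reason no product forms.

Primer B (TGATCCTGAA) does not match the top strand, and its reverse complement TTCAGGATCA does not match either.
With no annealing site for primer B, no amplification occurs.

No product — primer B has no binding site in the template.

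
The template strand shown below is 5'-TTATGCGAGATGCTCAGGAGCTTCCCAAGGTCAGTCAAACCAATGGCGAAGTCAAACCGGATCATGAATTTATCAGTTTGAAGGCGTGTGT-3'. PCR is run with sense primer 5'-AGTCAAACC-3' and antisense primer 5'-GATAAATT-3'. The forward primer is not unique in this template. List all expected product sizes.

The forward primer AGTCAAACC matches the top strand at positions 33–41, 50–58.
The reverse primer's reverse complement is AATTTATC, matching at positions 67–74.
Each forward site pairs with the reverse site to give a product ending at position 74: sizes 42, 25 bp.

42 bp, 25 bp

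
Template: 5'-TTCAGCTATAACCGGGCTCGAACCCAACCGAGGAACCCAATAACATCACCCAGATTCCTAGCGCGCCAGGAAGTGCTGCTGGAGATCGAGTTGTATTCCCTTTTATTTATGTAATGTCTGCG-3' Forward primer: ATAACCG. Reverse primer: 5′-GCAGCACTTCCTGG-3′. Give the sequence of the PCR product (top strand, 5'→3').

5'-ATAACCGGGCTCGAACCCAACCGAGGAACCCAATAACATCACCCAGATTCCTAGCGCGCCAGGAAGTGCTGC-3'

The forward primer matches the template at positions 8–14.
Taking the reverse complement of GCAGCACTTCCTGG gives CCAGGAAGTGCTGC, found at positions 66–79 on the template; the primer anneals here to the top strand with its 3' end pointing upstream.
The product is the template from position 8 through 79 (72 bp).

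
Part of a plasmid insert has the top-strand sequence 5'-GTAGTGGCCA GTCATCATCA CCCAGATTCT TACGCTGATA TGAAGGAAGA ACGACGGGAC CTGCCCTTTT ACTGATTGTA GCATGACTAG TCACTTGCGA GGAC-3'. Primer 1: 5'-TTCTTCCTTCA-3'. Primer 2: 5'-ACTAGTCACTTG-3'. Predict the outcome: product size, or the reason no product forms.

No product — the primers' 3' ends point away from each other.

Primer 1 (TTCTTCCTTCA) has reverse complement TGAAGGAAGAA, which matches the top strand at positions 41–51; primer 1 anneals to the top strand there with its 3' end pointing upstream toward position 41.
Primer 2 (ACTAGTCACTTG) matches the top strand directly at positions 86–97; it anneals to the bottom strand with its 3' end pointing downstream toward position 97.
The 3' ends diverge (primer 1 extends toward position 1, primer 2 toward position 104), so the primers never converge on a shared product.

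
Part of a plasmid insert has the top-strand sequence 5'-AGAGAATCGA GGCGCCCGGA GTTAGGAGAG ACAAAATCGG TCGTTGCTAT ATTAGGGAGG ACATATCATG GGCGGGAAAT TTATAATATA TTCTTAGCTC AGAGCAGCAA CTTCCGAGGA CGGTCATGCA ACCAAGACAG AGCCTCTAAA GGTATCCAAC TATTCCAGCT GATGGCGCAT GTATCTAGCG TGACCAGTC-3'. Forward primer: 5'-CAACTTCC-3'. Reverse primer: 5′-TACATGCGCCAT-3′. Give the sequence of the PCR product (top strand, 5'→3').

Forward primer CAACTTCC is found on the top strand at positions 108–115.
Reverse complement of the reverse primer: ATGGCGCATGTA. This occurs on the top strand at positions 172–183.
The product is the template from position 108 through 183 (76 bp).

5'-CAACTTCCGAGGACGGTCATGCAACCAAGACAGAGCCTCTAAAGGTATCCAACTATTCCAGCTGATGGCGCATGTA-3'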